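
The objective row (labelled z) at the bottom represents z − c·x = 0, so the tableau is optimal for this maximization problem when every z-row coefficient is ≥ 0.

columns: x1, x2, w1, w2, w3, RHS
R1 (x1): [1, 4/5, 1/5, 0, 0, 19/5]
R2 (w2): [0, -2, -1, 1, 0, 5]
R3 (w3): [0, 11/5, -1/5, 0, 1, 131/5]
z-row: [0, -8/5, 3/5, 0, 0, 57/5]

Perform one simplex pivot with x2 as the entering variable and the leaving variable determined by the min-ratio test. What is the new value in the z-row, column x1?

2

Ratio test on column x2 — row 1: (19/5)/(4/5) = 19/4; row 2: entry -2 ≤ 0; row 3: (131/5)/(11/5) = 131/11. Minimum is 19/4 at row 1 (x1 leaves); pivot element 4/5.
Divide row 1 by 4/5; eliminate column x2 from the other rows.
z-row update in column x1: 0 − (-8/5)·(5/4) = 2.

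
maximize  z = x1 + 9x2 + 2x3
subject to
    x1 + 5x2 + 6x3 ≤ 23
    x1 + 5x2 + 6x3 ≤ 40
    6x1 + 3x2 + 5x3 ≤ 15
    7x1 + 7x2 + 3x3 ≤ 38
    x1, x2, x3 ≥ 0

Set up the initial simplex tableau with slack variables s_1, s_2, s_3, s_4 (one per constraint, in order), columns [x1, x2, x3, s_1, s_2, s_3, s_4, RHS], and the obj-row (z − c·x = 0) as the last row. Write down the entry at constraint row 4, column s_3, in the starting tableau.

Slack s_3 belongs to constraint 3; its column is the unit vector e_3, so the entry in row 4 is 0.

0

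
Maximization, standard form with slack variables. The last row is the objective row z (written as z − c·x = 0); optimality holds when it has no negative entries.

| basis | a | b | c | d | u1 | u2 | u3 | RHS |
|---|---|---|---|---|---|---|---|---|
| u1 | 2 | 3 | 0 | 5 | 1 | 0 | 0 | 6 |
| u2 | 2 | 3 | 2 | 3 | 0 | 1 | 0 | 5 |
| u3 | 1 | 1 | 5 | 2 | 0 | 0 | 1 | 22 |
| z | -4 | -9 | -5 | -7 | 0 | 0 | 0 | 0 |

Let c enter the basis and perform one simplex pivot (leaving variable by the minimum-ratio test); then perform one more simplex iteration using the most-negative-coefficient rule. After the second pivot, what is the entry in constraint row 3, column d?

1

Ratio test on column c — row 1: entry 0 ≤ 0; row 2: 5/2 = 5/2; row 3: 22/5 = 22/5. Minimum is 5/2 at row 2 (u2 leaves); pivot element 2.
Divide row 2 by 2; eliminate column c from the other rows.
Second iteration: most negative z-row entry is -3/2 in column b, so b enters.
Ratio test on column b — row 1: 6/3 = 2; row 2: (5/2)/(3/2) = 5/3; row 3: entry -13/2 ≤ 0. Minimum is 5/3 at row 2 (c leaves); pivot element 3/2.
Divide row 2 by 3/2; eliminate column b from the other rows.
After both pivots, the entry at constraint row 3, column d is 1.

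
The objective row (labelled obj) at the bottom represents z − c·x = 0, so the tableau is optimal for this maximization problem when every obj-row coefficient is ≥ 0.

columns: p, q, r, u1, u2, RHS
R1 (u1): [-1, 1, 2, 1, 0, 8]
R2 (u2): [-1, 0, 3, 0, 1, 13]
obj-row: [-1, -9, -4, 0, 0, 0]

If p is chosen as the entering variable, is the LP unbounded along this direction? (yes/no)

yes

Every constraint-row entry in column p is ≤ 0, so increasing p is unbounded.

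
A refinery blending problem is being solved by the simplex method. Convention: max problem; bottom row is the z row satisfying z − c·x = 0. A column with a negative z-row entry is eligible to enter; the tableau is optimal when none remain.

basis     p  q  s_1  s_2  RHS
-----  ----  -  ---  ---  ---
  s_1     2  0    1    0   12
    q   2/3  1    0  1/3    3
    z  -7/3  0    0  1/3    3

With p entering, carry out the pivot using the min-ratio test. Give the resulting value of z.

Ratio test on column p — row 1: 12/2 = 6; row 2: 3/(2/3) = 9/2. Minimum is 9/2 at row 2 (q leaves); pivot element 2/3.
Pivot on row 2; the z-row RHS becomes 3 − (-7/3)·(9/2) = 27/2.

27/2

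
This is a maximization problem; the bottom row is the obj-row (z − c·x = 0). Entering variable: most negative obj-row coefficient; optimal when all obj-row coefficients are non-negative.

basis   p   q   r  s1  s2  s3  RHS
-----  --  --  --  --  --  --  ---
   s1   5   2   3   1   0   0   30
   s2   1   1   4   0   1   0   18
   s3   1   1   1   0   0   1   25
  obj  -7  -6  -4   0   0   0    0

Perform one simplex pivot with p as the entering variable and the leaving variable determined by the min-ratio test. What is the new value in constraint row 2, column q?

Ratio test on column p — row 1: 30/5 = 6; row 2: 18/1 = 18; row 3: 25/1 = 25. Minimum is 6 at row 1 (s1 leaves); pivot element 5.
Divide row 1 by 5; eliminate column p from the other rows.
Row 2 update in column q: 1 − 1·(2/5) = 3/5.

3/5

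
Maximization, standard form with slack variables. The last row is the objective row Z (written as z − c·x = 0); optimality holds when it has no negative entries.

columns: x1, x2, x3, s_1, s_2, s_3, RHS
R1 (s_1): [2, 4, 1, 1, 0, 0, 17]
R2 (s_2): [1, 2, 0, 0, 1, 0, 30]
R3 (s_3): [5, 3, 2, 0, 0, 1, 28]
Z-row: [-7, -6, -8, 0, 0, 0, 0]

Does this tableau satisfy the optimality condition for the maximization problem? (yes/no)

The Z-row has a negative entry -8 in column x3, so it is not optimal.

no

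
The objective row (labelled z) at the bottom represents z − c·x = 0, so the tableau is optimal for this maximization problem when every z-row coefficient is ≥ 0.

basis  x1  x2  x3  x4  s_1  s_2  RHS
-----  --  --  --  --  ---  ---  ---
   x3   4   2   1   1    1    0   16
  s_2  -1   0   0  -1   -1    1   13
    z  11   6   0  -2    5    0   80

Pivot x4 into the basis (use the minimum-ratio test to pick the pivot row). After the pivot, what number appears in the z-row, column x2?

10

Ratio test on column x4 — row 1: 16/1 = 16; row 2: entry -1 ≤ 0. Minimum is 16 at row 1 (x3 leaves); pivot element 1.
Divide row 1 by 1; eliminate column x4 from the other rows.
z-row update in column x2: 6 − (-2)·2 = 10.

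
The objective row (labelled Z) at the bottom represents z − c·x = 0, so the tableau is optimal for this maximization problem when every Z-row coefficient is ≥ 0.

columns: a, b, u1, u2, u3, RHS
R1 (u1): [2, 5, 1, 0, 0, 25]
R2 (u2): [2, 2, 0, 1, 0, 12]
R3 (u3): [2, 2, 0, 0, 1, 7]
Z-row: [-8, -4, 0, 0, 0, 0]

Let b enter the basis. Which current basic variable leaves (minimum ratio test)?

Column b entries and ratios — u1: 25/5 = 5; u2: 12/2 = 6; u3: 7/2 = 7/2.
Smallest ratio is 7/2 in the row of u3, so u3 leaves.

u3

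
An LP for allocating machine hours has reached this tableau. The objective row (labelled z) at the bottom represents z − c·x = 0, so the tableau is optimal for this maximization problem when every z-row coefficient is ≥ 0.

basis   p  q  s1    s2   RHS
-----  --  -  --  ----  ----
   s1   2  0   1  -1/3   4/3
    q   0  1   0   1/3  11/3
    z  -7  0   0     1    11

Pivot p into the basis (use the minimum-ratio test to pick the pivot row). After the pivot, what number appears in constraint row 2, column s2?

Ratio test on column p — row 1: (4/3)/2 = 2/3; row 2: entry 0 ≤ 0. Minimum is 2/3 at row 1 (s1 leaves); pivot element 2.
Divide row 1 by 2; eliminate column p from the other rows.
Row 2 update in column s2: 1/3 − 0·(-1/6) = 1/3.

1/3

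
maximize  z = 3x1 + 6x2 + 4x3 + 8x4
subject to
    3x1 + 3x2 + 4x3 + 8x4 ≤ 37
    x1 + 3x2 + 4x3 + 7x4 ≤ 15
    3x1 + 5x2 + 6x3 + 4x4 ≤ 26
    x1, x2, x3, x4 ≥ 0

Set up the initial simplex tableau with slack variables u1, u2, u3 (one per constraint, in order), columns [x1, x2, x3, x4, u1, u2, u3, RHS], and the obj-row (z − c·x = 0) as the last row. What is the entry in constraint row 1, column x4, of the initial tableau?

8

Constraint 1 has coefficient 8 on x4.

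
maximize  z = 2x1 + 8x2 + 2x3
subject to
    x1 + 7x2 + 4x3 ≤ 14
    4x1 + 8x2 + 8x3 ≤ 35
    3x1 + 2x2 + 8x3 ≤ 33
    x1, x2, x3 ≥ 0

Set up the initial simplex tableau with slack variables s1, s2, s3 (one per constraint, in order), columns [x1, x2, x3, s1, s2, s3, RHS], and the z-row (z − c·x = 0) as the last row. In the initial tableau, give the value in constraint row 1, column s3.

0

Slack s3 belongs to constraint 3; its column is the unit vector e_3, so the entry in row 1 is 0.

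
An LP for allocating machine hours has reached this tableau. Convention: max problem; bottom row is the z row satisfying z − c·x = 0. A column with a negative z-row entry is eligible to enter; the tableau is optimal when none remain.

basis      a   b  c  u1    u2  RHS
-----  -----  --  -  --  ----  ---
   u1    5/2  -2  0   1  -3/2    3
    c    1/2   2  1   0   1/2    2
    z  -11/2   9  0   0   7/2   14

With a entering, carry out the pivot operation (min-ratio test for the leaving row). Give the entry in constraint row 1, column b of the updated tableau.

Ratio test on column a — row 1: 3/(5/2) = 6/5; row 2: 2/(1/2) = 4. Minimum is 6/5 at row 1 (u1 leaves); pivot element 5/2.
Divide row 1 by 5/2; eliminate column a from the other rows.
In the new row 1, the b entry is the old entry divided by the pivot: (-2)/(5/2) = -4/5.

-4/5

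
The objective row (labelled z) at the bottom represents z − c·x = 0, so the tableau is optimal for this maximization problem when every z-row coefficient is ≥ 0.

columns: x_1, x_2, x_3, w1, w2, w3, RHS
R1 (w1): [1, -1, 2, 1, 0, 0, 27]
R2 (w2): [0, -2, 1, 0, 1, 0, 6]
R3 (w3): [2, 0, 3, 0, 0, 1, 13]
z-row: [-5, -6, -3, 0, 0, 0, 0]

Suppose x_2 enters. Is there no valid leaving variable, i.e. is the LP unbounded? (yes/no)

yes

Every constraint-row entry in column x_2 is ≤ 0, so increasing x_2 is unbounded.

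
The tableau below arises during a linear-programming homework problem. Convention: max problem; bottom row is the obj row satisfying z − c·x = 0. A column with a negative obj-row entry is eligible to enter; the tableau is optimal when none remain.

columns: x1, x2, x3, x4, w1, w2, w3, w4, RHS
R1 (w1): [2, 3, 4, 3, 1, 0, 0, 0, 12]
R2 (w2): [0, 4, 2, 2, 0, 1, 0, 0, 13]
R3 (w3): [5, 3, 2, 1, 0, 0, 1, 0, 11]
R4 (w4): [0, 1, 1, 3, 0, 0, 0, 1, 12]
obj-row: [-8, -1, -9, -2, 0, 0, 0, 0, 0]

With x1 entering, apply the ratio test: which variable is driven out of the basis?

w3

Column x1 entries and ratios — w1: 12/2 = 6; w2: 0 ≤ 0, skip; w3: 11/5 = 11/5; w4: 0 ≤ 0, skip.
Smallest ratio is 11/5 in the row of w3, so w3 leaves.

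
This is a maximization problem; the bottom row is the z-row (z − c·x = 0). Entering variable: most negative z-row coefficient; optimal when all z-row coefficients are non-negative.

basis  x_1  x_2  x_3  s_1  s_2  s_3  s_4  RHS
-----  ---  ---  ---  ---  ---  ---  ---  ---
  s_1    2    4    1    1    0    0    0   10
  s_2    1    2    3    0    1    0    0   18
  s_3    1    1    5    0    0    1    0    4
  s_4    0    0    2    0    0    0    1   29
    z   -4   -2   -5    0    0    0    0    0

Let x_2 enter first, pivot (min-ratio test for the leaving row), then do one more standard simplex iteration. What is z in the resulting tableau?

122/19

Ratio test on column x_2 — row 1: 10/4 = 5/2; row 2: 18/2 = 9; row 3: 4/1 = 4; row 4: entry 0 ≤ 0. Minimum is 5/2 at row 1 (s_1 leaves); pivot element 4.
Pivot on row 1; the z-row RHS becomes 0 − (-2)·(5/2) = 5.
Next entering variable (most negative z-row entry -9/2): x_3.
Ratio test on column x_3 — row 1: (5/2)/(1/4) = 10; row 2: 13/(5/2) = 26/5; row 3: (3/2)/(19/4) = 6/19; row 4: 29/2 = 29/2. Minimum is 6/19 at row 3 (s_3 leaves); pivot element 19/4.
After the second pivot the z-row RHS is 5 − (-9/2)·(6/19) = 122/19.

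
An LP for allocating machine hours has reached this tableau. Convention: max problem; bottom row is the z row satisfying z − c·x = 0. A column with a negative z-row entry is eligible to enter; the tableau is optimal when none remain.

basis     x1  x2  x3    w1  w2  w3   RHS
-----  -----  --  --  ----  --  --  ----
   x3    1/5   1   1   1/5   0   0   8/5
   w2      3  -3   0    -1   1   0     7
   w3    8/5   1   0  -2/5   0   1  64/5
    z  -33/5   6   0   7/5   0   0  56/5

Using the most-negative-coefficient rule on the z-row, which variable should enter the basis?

Negative z-row entries: x1: -33/5.
The most negative is -33/5 in column x1, so x1 enters.

x1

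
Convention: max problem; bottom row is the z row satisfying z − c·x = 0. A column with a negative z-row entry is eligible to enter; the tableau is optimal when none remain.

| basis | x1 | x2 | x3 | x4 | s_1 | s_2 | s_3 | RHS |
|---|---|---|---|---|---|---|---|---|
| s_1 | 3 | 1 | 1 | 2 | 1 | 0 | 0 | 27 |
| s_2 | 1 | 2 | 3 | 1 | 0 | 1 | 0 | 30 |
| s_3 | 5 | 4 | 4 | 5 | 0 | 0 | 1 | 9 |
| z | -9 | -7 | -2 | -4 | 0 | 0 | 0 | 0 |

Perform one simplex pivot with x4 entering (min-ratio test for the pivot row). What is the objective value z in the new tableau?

Ratio test on column x4 — row 1: 27/2 = 27/2; row 2: 30/1 = 30; row 3: 9/5 = 9/5. Minimum is 9/5 at row 3 (s_3 leaves); pivot element 5.
Pivot on row 3; the z-row RHS becomes 0 − (-4)·(9/5) = 36/5.

36/5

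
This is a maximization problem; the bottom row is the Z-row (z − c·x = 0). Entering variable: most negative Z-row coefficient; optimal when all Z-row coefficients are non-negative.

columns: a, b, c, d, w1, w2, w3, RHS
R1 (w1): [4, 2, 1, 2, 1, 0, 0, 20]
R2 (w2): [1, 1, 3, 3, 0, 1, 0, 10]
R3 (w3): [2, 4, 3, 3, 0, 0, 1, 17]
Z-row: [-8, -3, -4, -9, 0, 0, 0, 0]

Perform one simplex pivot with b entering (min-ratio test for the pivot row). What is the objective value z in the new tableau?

51/4

Ratio test on column b — row 1: 20/2 = 10; row 2: 10/1 = 10; row 3: 17/4 = 17/4. Minimum is 17/4 at row 3 (w3 leaves); pivot element 4.
Pivot on row 3; the Z-row RHS becomes 0 − (-3)·(17/4) = 51/4.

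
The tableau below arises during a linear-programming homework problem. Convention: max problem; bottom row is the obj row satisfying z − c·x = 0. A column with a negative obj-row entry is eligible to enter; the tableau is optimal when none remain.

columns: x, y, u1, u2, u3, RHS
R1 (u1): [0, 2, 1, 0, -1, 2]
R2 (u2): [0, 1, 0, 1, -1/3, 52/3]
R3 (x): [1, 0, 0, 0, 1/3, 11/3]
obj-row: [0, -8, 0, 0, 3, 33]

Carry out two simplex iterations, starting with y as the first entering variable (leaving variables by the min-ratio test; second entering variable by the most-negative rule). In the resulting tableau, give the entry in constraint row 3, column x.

3

Ratio test on column y — row 1: 2/2 = 1; row 2: (52/3)/1 = 52/3; row 3: entry 0 ≤ 0. Minimum is 1 at row 1 (u1 leaves); pivot element 2.
Divide row 1 by 2; eliminate column y from the other rows.
Second iteration: most negative obj-row entry is -1 in column u3, so u3 enters.
Ratio test on column u3 — row 1: entry -1/2 ≤ 0; row 2: (49/3)/(1/6) = 98; row 3: (11/3)/(1/3) = 11. Minimum is 11 at row 3 (x leaves); pivot element 1/3.
Divide row 3 by 1/3; eliminate column u3 from the other rows.
After both pivots, the entry at constraint row 3, column x is 3.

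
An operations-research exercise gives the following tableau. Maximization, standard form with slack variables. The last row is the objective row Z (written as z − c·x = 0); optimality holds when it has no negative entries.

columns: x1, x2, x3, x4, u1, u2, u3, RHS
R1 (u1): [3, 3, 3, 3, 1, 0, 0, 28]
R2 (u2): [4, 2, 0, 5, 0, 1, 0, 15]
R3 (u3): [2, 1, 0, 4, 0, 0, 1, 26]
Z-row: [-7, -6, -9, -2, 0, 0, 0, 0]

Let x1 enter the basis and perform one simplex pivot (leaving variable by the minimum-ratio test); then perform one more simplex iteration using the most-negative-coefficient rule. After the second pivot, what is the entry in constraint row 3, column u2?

Ratio test on column x1 — row 1: 28/3 = 28/3; row 2: 15/4 = 15/4; row 3: 26/2 = 13. Minimum is 15/4 at row 2 (u2 leaves); pivot element 4.
Divide row 2 by 4; eliminate column x1 from the other rows.
Second iteration: most negative Z-row entry is -9 in column x3, so x3 enters.
Ratio test on column x3 — row 1: (67/4)/3 = 67/12; row 2: entry 0 ≤ 0; row 3: entry 0 ≤ 0. Minimum is 67/12 at row 1 (u1 leaves); pivot element 3.
Divide row 1 by 3; eliminate column x3 from the other rows.
After both pivots, the entry at constraint row 3, column u2 is -1/2.

-1/2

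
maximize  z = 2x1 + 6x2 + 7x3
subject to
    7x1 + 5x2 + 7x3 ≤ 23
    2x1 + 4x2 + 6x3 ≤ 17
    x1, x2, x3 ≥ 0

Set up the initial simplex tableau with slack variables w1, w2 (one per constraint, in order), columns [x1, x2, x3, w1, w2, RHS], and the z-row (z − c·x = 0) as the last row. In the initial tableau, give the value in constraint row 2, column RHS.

17

The RHS of constraint 2 is b_2 = 17.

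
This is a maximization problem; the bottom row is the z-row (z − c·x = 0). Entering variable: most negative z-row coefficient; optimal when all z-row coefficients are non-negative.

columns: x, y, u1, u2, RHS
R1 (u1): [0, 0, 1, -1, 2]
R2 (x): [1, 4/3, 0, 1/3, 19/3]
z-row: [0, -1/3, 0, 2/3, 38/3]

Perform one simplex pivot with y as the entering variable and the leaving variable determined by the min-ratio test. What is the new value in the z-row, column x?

1/4

Ratio test on column y — row 1: entry 0 ≤ 0; row 2: (19/3)/(4/3) = 19/4. Minimum is 19/4 at row 2 (x leaves); pivot element 4/3.
Divide row 2 by 4/3; eliminate column y from the other rows.
z-row update in column x: 0 − (-1/3)·(3/4) = 1/4.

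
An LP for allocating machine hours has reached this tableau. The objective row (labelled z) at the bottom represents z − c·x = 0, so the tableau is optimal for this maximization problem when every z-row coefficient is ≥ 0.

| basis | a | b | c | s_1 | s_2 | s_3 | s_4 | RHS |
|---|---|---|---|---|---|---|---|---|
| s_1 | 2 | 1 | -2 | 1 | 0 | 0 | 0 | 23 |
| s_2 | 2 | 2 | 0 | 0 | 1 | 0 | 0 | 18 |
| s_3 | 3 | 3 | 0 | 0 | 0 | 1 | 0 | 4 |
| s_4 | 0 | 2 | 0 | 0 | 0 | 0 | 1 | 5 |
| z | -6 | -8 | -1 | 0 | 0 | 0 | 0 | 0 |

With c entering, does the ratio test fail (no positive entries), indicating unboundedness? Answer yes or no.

Every constraint-row entry in column c is ≤ 0, so increasing c is unbounded.

yes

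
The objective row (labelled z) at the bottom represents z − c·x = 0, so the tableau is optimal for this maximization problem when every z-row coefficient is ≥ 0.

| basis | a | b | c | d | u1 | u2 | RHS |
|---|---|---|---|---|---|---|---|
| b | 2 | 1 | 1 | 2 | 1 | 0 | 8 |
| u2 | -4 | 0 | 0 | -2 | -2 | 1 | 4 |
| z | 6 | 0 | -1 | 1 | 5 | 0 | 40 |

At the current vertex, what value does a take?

a is not in the basis, so in the current basic feasible solution a = 0.

0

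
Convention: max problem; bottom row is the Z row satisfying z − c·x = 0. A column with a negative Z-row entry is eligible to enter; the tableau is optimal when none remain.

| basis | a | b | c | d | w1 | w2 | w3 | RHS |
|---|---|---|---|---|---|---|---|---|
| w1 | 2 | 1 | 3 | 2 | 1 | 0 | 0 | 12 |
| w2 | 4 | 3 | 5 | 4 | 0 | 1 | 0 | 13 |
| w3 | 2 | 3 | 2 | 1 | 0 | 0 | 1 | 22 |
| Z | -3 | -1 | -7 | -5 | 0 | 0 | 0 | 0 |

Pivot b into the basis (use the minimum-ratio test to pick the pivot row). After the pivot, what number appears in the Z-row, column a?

-5/3

Ratio test on column b — row 1: 12/1 = 12; row 2: 13/3 = 13/3; row 3: 22/3 = 22/3. Minimum is 13/3 at row 2 (w2 leaves); pivot element 3.
Divide row 2 by 3; eliminate column b from the other rows.
Z-row update in column a: -3 − (-1)·(4/3) = -5/3.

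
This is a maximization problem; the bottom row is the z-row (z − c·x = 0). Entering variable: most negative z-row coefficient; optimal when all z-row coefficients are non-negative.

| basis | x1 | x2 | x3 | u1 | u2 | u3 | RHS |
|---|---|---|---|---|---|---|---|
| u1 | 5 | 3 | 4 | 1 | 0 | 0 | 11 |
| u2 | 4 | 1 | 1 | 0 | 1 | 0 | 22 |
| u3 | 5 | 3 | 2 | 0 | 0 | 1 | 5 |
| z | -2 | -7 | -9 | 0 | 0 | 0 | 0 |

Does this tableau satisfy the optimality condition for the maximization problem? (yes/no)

The z-row has a negative entry -9 in column x3, so it is not optimal.

no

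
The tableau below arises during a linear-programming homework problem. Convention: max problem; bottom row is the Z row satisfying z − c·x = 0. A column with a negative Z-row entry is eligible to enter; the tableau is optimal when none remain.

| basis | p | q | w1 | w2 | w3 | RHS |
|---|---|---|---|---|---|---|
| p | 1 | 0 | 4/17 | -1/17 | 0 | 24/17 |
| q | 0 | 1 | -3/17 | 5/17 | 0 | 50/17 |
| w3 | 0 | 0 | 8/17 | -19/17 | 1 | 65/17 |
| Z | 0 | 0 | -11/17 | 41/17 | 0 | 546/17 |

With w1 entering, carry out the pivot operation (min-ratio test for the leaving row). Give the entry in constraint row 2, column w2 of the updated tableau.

Ratio test on column w1 — row 1: (24/17)/(4/17) = 6; row 2: entry -3/17 ≤ 0; row 3: (65/17)/(8/17) = 65/8. Minimum is 6 at row 1 (p leaves); pivot element 4/17.
Divide row 1 by 4/17; eliminate column w1 from the other rows.
Row 2 update in column w2: 5/17 − (-3/17)·(-1/4) = 1/4.

1/4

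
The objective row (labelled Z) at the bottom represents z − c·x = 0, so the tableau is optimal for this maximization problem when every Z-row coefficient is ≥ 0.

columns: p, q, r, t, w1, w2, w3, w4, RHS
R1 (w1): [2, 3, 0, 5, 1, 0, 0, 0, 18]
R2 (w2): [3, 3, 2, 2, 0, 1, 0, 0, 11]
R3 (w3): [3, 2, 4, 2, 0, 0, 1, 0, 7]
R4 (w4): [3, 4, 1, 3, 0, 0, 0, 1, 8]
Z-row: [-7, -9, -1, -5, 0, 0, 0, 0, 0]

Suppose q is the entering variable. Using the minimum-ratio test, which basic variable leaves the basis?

w4

Column q entries and ratios — w1: 18/3 = 6; w2: 11/3 = 11/3; w3: 7/2 = 7/2; w4: 8/4 = 2.
Smallest ratio is 2 in the row of w4, so w4 leaves.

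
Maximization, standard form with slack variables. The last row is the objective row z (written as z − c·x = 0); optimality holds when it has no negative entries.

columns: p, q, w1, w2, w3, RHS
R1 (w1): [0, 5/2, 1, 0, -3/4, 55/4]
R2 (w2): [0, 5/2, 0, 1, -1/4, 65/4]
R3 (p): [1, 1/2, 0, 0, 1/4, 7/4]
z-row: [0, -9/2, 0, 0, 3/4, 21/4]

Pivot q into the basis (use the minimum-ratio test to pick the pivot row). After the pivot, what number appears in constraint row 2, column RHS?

15/2

Ratio test on column q — row 1: (55/4)/(5/2) = 11/2; row 2: (65/4)/(5/2) = 13/2; row 3: (7/4)/(1/2) = 7/2. Minimum is 7/2 at row 3 (p leaves); pivot element 1/2.
Divide row 3 by 1/2; eliminate column q from the other rows.
Row 2 update in column RHS: 65/4 − (5/2)·(7/2) = 15/2.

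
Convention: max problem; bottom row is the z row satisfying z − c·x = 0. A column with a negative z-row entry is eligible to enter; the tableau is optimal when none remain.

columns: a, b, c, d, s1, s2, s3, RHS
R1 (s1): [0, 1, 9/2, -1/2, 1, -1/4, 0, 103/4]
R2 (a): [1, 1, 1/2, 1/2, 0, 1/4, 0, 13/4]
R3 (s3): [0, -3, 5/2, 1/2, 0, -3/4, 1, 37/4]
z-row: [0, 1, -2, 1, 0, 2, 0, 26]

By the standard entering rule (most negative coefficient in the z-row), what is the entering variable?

Negative z-row entries: c: -2.
The most negative is -2 in column c, so c enters.

c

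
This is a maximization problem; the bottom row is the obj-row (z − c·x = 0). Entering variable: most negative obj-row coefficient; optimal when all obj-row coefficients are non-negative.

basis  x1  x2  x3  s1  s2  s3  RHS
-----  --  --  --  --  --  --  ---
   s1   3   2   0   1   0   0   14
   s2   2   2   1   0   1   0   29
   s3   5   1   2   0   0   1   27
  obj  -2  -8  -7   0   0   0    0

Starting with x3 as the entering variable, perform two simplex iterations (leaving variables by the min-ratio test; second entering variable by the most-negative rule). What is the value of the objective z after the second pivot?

Ratio test on column x3 — row 1: entry 0 ≤ 0; row 2: 29/1 = 29; row 3: 27/2 = 27/2. Minimum is 27/2 at row 3 (s3 leaves); pivot element 2.
Pivot on row 3; the obj-row RHS becomes 0 − (-7)·(27/2) = 189/2.
Next entering variable (most negative obj-row entry -9/2): x2.
Ratio test on column x2 — row 1: 14/2 = 7; row 2: (31/2)/(3/2) = 31/3; row 3: (27/2)/(1/2) = 27. Minimum is 7 at row 1 (s1 leaves); pivot element 2.
After the second pivot the obj-row RHS is 189/2 − (-9/2)·7 = 126.

126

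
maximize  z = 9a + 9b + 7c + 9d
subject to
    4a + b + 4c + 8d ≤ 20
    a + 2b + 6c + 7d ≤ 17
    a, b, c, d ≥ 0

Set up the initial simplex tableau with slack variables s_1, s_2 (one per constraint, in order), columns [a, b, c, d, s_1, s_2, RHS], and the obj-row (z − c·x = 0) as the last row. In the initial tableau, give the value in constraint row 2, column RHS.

The RHS of constraint 2 is b_2 = 17.

17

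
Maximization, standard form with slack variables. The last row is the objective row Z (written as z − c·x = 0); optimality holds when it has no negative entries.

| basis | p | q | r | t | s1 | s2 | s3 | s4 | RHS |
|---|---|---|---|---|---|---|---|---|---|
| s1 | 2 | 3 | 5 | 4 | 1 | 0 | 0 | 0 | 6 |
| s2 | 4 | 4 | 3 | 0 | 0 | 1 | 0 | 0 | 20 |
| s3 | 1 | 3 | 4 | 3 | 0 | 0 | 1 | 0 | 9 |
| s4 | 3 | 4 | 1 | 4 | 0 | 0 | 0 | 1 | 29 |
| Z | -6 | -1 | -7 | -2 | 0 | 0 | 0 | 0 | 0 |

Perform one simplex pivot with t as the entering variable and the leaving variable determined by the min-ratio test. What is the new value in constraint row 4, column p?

1

Ratio test on column t — row 1: 6/4 = 3/2; row 2: entry 0 ≤ 0; row 3: 9/3 = 3; row 4: 29/4 = 29/4. Minimum is 3/2 at row 1 (s1 leaves); pivot element 4.
Divide row 1 by 4; eliminate column t from the other rows.
Row 4 update in column p: 3 − 4·(1/2) = 1.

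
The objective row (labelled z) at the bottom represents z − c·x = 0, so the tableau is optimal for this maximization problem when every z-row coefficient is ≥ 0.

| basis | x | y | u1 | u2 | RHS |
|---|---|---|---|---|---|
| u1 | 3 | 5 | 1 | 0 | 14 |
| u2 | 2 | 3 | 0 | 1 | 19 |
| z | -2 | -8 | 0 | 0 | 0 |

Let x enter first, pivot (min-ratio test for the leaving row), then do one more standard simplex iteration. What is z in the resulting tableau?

112/5

Ratio test on column x — row 1: 14/3 = 14/3; row 2: 19/2 = 19/2. Minimum is 14/3 at row 1 (u1 leaves); pivot element 3.
Pivot on row 1; the z-row RHS becomes 0 − (-2)·(14/3) = 28/3.
Next entering variable (most negative z-row entry -14/3): y.
Ratio test on column y — row 1: (14/3)/(5/3) = 14/5; row 2: entry -1/3 ≤ 0. Minimum is 14/5 at row 1 (x leaves); pivot element 5/3.
After the second pivot the z-row RHS is 28/3 − (-14/3)·(14/5) = 112/5.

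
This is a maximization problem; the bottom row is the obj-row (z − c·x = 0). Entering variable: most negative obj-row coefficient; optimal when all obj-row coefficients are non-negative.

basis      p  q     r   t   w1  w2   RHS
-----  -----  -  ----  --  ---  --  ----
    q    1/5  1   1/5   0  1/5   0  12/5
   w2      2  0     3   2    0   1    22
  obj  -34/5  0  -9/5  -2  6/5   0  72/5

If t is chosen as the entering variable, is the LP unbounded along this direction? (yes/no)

Column t has positive entries in row(s) 2, so the ratio test bounds it — not unbounded.

no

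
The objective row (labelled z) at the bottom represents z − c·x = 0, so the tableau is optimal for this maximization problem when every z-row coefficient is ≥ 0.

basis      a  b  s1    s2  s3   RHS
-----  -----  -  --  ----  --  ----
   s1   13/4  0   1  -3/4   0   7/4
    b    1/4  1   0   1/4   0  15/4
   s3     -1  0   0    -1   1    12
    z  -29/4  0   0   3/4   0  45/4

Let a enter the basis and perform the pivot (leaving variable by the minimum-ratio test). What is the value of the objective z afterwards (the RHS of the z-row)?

197/13

Ratio test on column a — row 1: (7/4)/(13/4) = 7/13; row 2: (15/4)/(1/4) = 15; row 3: entry -1 ≤ 0. Minimum is 7/13 at row 1 (s1 leaves); pivot element 13/4.
Pivot on row 1; the z-row RHS becomes 45/4 − (-29/4)·(7/13) = 197/13.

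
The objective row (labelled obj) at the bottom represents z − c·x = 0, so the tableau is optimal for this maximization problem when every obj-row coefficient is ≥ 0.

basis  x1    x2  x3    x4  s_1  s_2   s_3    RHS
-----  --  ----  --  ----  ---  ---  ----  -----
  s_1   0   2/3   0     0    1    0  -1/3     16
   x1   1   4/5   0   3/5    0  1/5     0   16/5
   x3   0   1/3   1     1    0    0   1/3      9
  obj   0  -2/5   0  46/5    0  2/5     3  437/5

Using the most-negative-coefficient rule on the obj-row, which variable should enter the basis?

x2

Negative obj-row entries: x2: -2/5.
The most negative is -2/5 in column x2, so x2 enters.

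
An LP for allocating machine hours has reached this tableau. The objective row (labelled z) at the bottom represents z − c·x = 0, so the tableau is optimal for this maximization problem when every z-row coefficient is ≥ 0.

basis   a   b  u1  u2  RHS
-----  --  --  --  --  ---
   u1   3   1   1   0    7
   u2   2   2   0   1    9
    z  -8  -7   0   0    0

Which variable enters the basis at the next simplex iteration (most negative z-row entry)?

a

Negative z-row entries: a: -8, b: -7.
The most negative is -8 in column a, so a enters.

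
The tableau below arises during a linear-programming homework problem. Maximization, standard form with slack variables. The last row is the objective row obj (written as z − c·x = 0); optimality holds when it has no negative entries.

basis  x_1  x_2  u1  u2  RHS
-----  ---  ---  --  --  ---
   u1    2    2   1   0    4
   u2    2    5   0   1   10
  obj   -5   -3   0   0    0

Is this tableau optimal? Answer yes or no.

no

The obj-row has a negative entry -5 in column x_1, so it is not optimal.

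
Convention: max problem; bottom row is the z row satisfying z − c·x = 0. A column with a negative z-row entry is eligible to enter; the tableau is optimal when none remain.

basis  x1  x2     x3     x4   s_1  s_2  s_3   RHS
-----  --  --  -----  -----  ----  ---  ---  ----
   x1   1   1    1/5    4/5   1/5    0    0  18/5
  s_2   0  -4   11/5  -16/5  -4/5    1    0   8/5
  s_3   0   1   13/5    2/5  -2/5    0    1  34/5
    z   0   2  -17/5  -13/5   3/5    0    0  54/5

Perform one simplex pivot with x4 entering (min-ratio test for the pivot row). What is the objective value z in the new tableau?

45/2

Ratio test on column x4 — row 1: (18/5)/(4/5) = 9/2; row 2: entry -16/5 ≤ 0; row 3: (34/5)/(2/5) = 17. Minimum is 9/2 at row 1 (x1 leaves); pivot element 4/5.
Pivot on row 1; the z-row RHS becomes 54/5 − (-13/5)·(9/2) = 45/2.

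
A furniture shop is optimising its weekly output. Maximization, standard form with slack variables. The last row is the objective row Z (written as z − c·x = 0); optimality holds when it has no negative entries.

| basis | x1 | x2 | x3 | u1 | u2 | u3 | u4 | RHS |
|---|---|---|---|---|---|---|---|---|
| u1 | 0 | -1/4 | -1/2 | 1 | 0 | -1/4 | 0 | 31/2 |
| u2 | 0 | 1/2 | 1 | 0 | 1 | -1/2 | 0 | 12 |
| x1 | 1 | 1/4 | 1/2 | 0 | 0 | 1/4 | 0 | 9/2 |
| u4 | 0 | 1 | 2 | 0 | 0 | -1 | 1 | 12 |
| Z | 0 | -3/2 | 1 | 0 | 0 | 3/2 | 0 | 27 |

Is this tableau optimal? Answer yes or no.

The Z-row has a negative entry -3/2 in column x2, so it is not optimal.

no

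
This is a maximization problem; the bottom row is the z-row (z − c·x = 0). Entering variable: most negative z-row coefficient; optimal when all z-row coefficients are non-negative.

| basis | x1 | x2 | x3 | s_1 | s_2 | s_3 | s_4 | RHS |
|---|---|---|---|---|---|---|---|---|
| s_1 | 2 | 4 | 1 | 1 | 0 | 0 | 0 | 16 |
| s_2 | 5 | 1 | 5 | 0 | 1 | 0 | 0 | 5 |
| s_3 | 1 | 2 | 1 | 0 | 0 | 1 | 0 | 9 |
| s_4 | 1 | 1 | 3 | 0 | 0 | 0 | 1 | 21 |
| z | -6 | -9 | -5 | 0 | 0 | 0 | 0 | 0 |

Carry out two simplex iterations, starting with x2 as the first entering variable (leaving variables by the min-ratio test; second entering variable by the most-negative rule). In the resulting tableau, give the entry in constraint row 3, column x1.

Ratio test on column x2 — row 1: 16/4 = 4; row 2: 5/1 = 5; row 3: 9/2 = 9/2; row 4: 21/1 = 21. Minimum is 4 at row 1 (s_1 leaves); pivot element 4.
Divide row 1 by 4; eliminate column x2 from the other rows.
Second iteration: most negative z-row entry is -11/4 in column x3, so x3 enters.
Ratio test on column x3 — row 1: 4/(1/4) = 16; row 2: 1/(19/4) = 4/19; row 3: 1/(1/2) = 2; row 4: 17/(11/4) = 68/11. Minimum is 4/19 at row 2 (s_2 leaves); pivot element 19/4.
Divide row 2 by 19/4; eliminate column x3 from the other rows.
After both pivots, the entry at constraint row 3, column x1 is -9/19.

-9/19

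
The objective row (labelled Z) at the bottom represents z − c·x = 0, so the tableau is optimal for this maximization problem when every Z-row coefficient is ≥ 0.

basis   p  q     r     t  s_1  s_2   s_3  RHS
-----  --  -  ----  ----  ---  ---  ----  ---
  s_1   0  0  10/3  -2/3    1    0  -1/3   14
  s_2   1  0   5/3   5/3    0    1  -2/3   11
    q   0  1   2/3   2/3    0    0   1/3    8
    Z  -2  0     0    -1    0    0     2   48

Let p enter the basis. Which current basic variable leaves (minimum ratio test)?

Column p entries and ratios — s_1: 0 ≤ 0, skip; s_2: 11/1 = 11; q: 0 ≤ 0, skip.
Smallest ratio is 11 in the row of s_2, so s_2 leaves.

s_2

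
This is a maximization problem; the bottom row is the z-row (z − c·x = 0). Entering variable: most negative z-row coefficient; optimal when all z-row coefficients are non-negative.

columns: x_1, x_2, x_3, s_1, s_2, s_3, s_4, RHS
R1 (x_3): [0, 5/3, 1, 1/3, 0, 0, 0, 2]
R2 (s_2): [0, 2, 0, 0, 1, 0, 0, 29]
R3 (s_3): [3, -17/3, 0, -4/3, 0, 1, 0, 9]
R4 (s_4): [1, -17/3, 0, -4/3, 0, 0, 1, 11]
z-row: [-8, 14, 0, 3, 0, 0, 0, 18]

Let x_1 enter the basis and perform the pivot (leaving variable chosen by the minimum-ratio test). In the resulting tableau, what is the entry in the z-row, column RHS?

Ratio test on column x_1 — row 1: entry 0 ≤ 0; row 2: entry 0 ≤ 0; row 3: 9/3 = 3; row 4: 11/1 = 11. Minimum is 3 at row 3 (s_3 leaves); pivot element 3.
Divide row 3 by 3; eliminate column x_1 from the other rows.
z-row update in column RHS: 18 − (-8)·3 = 42.

42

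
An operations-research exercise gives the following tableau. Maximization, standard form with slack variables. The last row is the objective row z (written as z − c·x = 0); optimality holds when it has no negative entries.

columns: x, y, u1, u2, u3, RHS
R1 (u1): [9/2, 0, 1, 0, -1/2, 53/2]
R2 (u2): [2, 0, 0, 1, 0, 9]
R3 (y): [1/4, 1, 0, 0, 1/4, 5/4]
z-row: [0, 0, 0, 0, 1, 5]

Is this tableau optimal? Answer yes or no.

yes

Every z-row coefficient is ≥ 0, so the tableau is optimal.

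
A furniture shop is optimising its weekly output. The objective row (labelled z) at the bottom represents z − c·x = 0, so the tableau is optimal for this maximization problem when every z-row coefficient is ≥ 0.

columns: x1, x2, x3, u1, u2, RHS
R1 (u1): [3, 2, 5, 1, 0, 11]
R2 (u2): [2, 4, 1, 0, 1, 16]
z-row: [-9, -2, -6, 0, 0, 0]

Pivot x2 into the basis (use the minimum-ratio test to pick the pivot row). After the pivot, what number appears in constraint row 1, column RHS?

3

Ratio test on column x2 — row 1: 11/2 = 11/2; row 2: 16/4 = 4. Minimum is 4 at row 2 (u2 leaves); pivot element 4.
Divide row 2 by 4; eliminate column x2 from the other rows.
Row 1 update in column RHS: 11 − 2·4 = 3.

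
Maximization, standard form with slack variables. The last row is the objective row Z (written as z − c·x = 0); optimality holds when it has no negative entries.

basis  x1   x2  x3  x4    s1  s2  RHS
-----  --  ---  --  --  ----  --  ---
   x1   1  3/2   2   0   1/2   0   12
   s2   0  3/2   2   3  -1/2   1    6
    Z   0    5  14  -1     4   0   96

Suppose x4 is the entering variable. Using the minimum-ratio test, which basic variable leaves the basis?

s2

Column x4 entries and ratios — x1: 0 ≤ 0, skip; s2: 6/3 = 2.
Smallest ratio is 2 in the row of s2, so s2 leaves.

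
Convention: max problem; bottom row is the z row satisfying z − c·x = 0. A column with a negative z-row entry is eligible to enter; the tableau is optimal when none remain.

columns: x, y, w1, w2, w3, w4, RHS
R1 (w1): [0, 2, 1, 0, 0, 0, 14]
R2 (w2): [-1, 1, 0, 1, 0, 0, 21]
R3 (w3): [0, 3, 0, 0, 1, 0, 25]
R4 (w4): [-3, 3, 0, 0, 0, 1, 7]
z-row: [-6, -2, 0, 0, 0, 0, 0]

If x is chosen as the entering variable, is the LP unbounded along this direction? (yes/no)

yes

Every constraint-row entry in column x is ≤ 0, so increasing x is unbounded.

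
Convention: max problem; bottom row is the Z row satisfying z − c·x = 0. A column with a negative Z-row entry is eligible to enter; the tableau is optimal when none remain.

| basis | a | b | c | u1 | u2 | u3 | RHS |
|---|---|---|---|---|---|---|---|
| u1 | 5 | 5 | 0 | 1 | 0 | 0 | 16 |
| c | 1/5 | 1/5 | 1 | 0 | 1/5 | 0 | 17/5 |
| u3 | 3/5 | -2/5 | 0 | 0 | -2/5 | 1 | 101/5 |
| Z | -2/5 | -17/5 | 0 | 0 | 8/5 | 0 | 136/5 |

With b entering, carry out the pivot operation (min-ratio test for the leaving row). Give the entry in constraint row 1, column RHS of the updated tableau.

16/5

Ratio test on column b — row 1: 16/5 = 16/5; row 2: (17/5)/(1/5) = 17; row 3: entry -2/5 ≤ 0. Minimum is 16/5 at row 1 (u1 leaves); pivot element 5.
Divide row 1 by 5; eliminate column b from the other rows.
In the new row 1, the RHS entry is the old entry divided by the pivot: 16/5 = 16/5.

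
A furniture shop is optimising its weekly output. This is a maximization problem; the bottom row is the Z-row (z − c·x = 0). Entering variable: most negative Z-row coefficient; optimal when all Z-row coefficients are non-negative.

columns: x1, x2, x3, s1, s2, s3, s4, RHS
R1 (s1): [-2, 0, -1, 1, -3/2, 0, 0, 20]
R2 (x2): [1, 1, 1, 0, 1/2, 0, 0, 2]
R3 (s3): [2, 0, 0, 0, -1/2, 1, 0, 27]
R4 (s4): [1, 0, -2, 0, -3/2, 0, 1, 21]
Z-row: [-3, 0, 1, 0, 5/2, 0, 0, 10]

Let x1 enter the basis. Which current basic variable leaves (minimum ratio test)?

Column x1 entries and ratios — s1: -2 ≤ 0, skip; x2: 2/1 = 2; s3: 27/2 = 27/2; s4: 21/1 = 21.
Smallest ratio is 2 in the row of x2, so x2 leaves.

x2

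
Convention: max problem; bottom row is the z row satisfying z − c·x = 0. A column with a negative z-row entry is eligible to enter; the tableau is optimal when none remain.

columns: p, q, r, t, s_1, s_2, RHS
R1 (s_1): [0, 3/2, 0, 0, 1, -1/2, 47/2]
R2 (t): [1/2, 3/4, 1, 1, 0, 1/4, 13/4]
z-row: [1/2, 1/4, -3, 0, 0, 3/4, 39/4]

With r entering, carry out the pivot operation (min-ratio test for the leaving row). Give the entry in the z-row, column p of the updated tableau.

2

Ratio test on column r — row 1: entry 0 ≤ 0; row 2: (13/4)/1 = 13/4. Minimum is 13/4 at row 2 (t leaves); pivot element 1.
Divide row 2 by 1; eliminate column r from the other rows.
z-row update in column p: 1/2 − (-3)·(1/2) = 2.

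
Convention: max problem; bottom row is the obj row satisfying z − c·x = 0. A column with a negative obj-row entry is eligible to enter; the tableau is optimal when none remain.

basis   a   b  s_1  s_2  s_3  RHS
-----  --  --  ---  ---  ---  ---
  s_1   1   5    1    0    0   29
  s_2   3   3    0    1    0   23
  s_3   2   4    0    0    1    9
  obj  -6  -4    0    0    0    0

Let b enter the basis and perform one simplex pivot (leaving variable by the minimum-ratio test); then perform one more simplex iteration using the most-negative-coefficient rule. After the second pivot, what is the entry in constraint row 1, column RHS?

Ratio test on column b — row 1: 29/5 = 29/5; row 2: 23/3 = 23/3; row 3: 9/4 = 9/4. Minimum is 9/4 at row 3 (s_3 leaves); pivot element 4.
Divide row 3 by 4; eliminate column b from the other rows.
Second iteration: most negative obj-row entry is -4 in column a, so a enters.
Ratio test on column a — row 1: entry -3/2 ≤ 0; row 2: (65/4)/(3/2) = 65/6; row 3: (9/4)/(1/2) = 9/2. Minimum is 9/2 at row 3 (b leaves); pivot element 1/2.
Divide row 3 by 1/2; eliminate column a from the other rows.
After both pivots, the entry at constraint row 1, column RHS is 49/2.

49/2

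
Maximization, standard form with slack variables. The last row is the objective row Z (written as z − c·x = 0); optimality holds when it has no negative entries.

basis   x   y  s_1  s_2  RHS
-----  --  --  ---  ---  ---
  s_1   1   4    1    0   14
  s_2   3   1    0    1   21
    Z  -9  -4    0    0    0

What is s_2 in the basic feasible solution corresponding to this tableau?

21

s_2 is basic (row 2); its value is the RHS of that row, 21.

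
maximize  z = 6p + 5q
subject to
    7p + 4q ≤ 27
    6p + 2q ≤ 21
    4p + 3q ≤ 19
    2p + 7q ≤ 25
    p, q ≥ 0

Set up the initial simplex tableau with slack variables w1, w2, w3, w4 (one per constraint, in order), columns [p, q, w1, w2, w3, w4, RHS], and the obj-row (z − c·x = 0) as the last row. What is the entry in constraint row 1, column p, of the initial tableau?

Constraint 1 has coefficient 7 on p.

7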